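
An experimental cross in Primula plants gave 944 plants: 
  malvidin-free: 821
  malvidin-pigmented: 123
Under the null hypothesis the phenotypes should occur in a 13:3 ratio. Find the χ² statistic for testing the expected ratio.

The 13:3 ratio has 16 parts, so with N = 944 the expected counts are:
  malvidin-free: 944 × 13/16 = 767
  malvidin-pigmented: 944 × 3/16 = 177
χ² = Σ (O − E)² / E
  malvidin-free: (821 − 767)² / 767 = 3.8018
  malvidin-pigmented: (123 − 177)² / 177 = 16.4746
χ² = 3.8018 + 16.4746 = 20.2764 ≈ 20.276

20.276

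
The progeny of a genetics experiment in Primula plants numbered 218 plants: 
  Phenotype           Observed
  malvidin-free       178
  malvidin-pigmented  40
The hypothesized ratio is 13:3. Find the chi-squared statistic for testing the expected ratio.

The 13:3 ratio has 16 parts, so with N = 218 the expected counts are:
  malvidin-free: 218 × 13/16 = 177.125
  malvidin-pigmented: 218 × 3/16 = 40.875
χ² = Σ (O − E)² / E
  malvidin-free: (178 − 177.125)² / 177.125 = 0.0043
  malvidin-pigmented: (40 − 40.875)² / 40.875 = 0.0187
χ² = 0.0043 + 0.0187 = 0.023

0.023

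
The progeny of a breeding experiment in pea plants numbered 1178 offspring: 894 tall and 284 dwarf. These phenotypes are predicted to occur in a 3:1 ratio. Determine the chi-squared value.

The 3:1 ratio has 4 parts, so with N = 1178 the expected counts are:
  tall: 1178 × 3/4 = 883.5
  dwarf: 1178 × 1/4 = 294.5
χ² = Σ (O − E)² / E
  tall: (894 − 883.5)² / 883.5 = 0.1248
  dwarf: (284 − 294.5)² / 294.5 = 0.3744
χ² = 0.1248 + 0.3744 = 0.4992 ≈ 0.499

0.499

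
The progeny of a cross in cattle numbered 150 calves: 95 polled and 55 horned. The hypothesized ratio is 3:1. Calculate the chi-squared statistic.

Expected counts for N = 150 under a 3:1 ratio (total parts = 4):
  polled: 150 × 3/4 = 112.5
  horned: 150 × 1/4 = 37.5
χ² = Σ (O − E)² / E
  polled: (95 − 112.5)² / 112.5 = 2.7222
  horned: (55 − 37.5)² / 37.5 = 8.1667
χ² = 2.7222 + 8.1667 = 10.8889 ≈ 10.889

10.889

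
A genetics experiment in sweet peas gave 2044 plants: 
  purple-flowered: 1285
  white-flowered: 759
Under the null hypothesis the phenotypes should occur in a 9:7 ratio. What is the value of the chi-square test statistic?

Expected counts for N = 2044 under a 9:7 ratio (total parts = 16):
  purple-flowered: 2044 × 9/16 = 1149.75
  white-flowered: 2044 × 7/16 = 894.25
χ² = Σ (O − E)² / E
  purple-flowered: (1285 − 1149.75)² / 1149.75 = 15.9100
  white-flowered: (759 − 894.25)² / 894.25 = 20.4558
χ² = 15.9100 + 20.4558 = 36.3658 ≈ 36.366

36.366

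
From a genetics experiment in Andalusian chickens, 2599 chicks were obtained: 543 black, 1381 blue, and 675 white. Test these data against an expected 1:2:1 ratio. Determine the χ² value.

Total ratio parts = 4. Expected numbers out of 2599:
  black: 2599 × 1/4 = 649.75
  blue: 2599 × 2/4 = 1299.5
  white: 2599 × 1/4 = 649.75
χ² = Σ (O − E)² / E
  black: (543 − 649.75)² / 649.75 = 17.5384
  blue: (1381 − 1299.5)² / 1299.5 = 5.1114
  white: (675 − 649.75)² / 649.75 = 0.9812
χ² = 17.5384 + 5.1114 + 0.9812 = 23.631

23.631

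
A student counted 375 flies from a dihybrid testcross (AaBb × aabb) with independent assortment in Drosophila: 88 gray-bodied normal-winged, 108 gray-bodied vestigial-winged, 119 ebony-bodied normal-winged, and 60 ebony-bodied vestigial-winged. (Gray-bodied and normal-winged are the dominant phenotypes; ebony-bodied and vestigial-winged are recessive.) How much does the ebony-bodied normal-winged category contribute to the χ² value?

6.801

A dihybrid testcross with independent assortment gives a 1:1:1:1 ratio.
Total ratio parts = 4. Expected numbers out of 375:
  gray-bodied normal-winged: 375 × 1/4 = 93.75
  gray-bodied vestigial-winged: 375 × 1/4 = 93.75
  ebony-bodied normal-winged: 375 × 1/4 = 93.75
  ebony-bodied vestigial-winged: 375 × 1/4 = 93.75
Contribution of ebony-bodied normal-winged: (119 − 93.75)² / 93.75 = 6.8007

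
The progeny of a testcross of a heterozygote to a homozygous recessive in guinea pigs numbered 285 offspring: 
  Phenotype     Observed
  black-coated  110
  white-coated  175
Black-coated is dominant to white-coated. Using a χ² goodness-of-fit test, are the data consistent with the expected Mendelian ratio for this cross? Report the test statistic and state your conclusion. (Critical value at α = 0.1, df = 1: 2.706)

14.825; not consistent

A testcross of a heterozygote (Aa × aa) gives a 1:1 phenotypic ratio.
Under the 1:1 hypothesis (Σ ratio = 2, N = 285):
  black-coated: 285 × 1/2 = 142.5
  white-coated: 285 × 1/2 = 142.5
χ² = Σ (O − E)² / E
  black-coated: (110 − 142.5)² / 142.5 = 7.4123
  white-coated: (175 − 142.5)² / 142.5 = 7.4123
χ² = 7.4123 + 7.4123 = 14.8246 ≈ 14.825
Degrees of freedom = 2 − 1 = 1; critical value at α = 0.1 is 2.706.
Since 14.825 > 2.706, we reject the null hypothesis — the data do not fit the 1:1 ratio.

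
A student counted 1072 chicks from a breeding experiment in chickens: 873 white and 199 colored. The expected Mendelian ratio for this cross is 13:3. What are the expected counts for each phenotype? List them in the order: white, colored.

871, 201

Expected counts for N = 1072 under a 13:3 ratio (total parts = 16):
  white: 1072 × 13/16 = 871
  colored: 1072 × 3/16 = 201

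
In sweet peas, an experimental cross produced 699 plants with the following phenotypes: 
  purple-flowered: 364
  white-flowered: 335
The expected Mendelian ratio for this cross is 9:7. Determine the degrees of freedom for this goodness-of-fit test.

A goodness-of-fit test with 2 phenotype classes has df = 2 − 1 = 1.

1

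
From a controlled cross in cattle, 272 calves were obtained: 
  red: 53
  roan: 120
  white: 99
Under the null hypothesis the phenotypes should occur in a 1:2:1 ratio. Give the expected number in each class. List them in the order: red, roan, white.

68, 136, 68

Expected counts for N = 272 under a 1:2:1 ratio (total parts = 4):
  red: 272 × 1/4 = 68
  roan: 272 × 2/4 = 136
  white: 272 × 1/4 = 68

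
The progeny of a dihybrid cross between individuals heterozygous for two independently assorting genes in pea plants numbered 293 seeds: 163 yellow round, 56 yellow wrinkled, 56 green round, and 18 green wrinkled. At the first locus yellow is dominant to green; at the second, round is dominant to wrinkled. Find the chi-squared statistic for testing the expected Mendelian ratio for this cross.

0.066

A dihybrid F₂ with independent assortment and complete dominance at both loci gives a 9:3:3:1 phenotypic ratio.
Expected counts for N = 293 under a 9:3:3:1 ratio (total parts = 16):
  yellow round: 293 × 9/16 = 164.8125
  yellow wrinkled: 293 × 3/16 = 54.9375
  green round: 293 × 3/16 = 54.9375
  green wrinkled: 293 × 1/16 = 18.3125
χ² = Σ (O − E)² / E
  yellow round: (163 − 164.8125)² / 164.8125 = 0.0199
  yellow wrinkled: (56 − 54.9375)² / 54.9375 = 0.0205
  green round: (56 − 54.9375)² / 54.9375 = 0.0205
  green wrinkled: (18 − 18.3125)² / 18.3125 = 0.0053
χ² = 0.0199 + 0.0205 + 0.0205 + 0.0053 = 0.0662 ≈ 0.066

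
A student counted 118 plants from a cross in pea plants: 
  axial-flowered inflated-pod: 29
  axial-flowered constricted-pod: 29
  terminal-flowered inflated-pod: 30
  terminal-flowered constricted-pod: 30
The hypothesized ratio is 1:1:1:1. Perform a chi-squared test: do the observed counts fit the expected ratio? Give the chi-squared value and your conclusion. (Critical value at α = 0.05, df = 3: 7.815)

0.034; consistent

Expected counts for N = 118 under a 1:1:1:1 ratio (total parts = 4):
  axial-flowered inflated-pod: 118 × 1/4 = 29.5
  axial-flowered constricted-pod: 118 × 1/4 = 29.5
  terminal-flowered inflated-pod: 118 × 1/4 = 29.5
  terminal-flowered constricted-pod: 118 × 1/4 = 29.5
χ² = Σ (O − E)² / E
  axial-flowered inflated-pod: (29 − 29.5)² / 29.5 = 0.0085
  axial-flowered constricted-pod: (29 − 29.5)² / 29.5 = 0.0085
  terminal-flowered inflated-pod: (30 − 29.5)² / 29.5 = 0.0085
  terminal-flowered constricted-pod: (30 − 29.5)² / 29.5 = 0.0085
χ² = 0.0085 + 0.0085 + 0.0085 + 0.0085 = 0.034
Degrees of freedom = 4 − 1 = 3; critical value at α = 0.05 is 7.815.
Since 0.034 < 7.815, we fail to reject the null hypothesis — the data are consistent with the 1:1:1:1 ratio.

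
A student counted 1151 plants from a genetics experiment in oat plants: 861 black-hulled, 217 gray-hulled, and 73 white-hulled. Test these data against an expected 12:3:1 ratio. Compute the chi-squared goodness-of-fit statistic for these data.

Expected counts for N = 1151 under a 12:3:1 ratio (total parts = 16):
  black-hulled: 1151 × 12/16 = 863.25
  gray-hulled: 1151 × 3/16 = 215.8125
  white-hulled: 1151 × 1/16 = 71.9375
χ² = Σ (O − E)² / E
  black-hulled: (861 − 863.25)² / 863.25 = 0.0059
  gray-hulled: (217 − 215.8125)² / 215.8125 = 0.0065
  white-hulled: (73 − 71.9375)² / 71.9375 = 0.0157
χ² = 0.0059 + 0.0065 + 0.0157 = 0.0281 ≈ 0.028

0.028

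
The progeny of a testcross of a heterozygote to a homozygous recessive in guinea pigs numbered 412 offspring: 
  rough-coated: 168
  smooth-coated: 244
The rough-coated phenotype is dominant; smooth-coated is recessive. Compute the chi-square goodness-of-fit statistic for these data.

A testcross of a heterozygote (Aa × aa) gives a 1:1 phenotypic ratio.
Under the 1:1 hypothesis (Σ ratio = 2, N = 412):
  rough-coated: 412 × 1/2 = 206
  smooth-coated: 412 × 1/2 = 206
χ² = Σ (O − E)² / E
  rough-coated: (168 − 206)² / 206 = 7.0097
  smooth-coated: (244 − 206)² / 206 = 7.0097
χ² = 7.0097 + 7.0097 = 14.0194 ≈ 14.019

14.019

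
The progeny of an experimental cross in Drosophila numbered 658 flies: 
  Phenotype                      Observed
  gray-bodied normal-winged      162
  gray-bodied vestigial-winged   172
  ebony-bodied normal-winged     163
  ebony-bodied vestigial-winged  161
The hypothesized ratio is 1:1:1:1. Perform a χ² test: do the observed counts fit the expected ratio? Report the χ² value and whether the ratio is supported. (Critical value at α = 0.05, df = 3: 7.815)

0.468; consistent

The 1:1:1:1 ratio has 4 parts, so with N = 658 the expected counts are:
  gray-bodied normal-winged: 658 × 1/4 = 164.5
  gray-bodied vestigial-winged: 658 × 1/4 = 164.5
  ebony-bodied normal-winged: 658 × 1/4 = 164.5
  ebony-bodied vestigial-winged: 658 × 1/4 = 164.5
χ² = Σ (O − E)² / E
  gray-bodied normal-winged: (162 − 164.5)² / 164.5 = 0.0380
  gray-bodied vestigial-winged: (172 − 164.5)² / 164.5 = 0.3419
  ebony-bodied normal-winged: (163 − 164.5)² / 164.5 = 0.0137
  ebony-bodied vestigial-winged: (161 − 164.5)² / 164.5 = 0.0745
χ² = 0.0380 + 0.3419 + 0.0137 + 0.0745 = 0.4681 ≈ 0.468
Degrees of freedom = 4 − 1 = 3; critical value at α = 0.05 is 7.815.
Since 0.468 < 7.815, we fail to reject the null hypothesis — the data are consistent with the 1:1:1:1 ratio.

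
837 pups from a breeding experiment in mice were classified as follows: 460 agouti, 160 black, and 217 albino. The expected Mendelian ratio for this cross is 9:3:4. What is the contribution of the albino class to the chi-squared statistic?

The 9:3:4 ratio has 16 parts, so with N = 837 the expected counts are:
  agouti: 837 × 9/16 = 470.8125
  black: 837 × 3/16 = 156.9375
  albino: 837 × 4/16 = 209.25
Contribution of albino: (217 − 209.25)² / 209.25 = 0.2870

0.287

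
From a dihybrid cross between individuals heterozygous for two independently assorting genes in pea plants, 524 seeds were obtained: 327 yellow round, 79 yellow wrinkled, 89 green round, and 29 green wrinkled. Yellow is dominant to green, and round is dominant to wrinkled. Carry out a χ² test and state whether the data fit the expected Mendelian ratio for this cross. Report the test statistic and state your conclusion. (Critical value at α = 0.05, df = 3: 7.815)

8.601; not consistent

A dihybrid F₂ with independent assortment and complete dominance at both loci gives a 9:3:3:1 phenotypic ratio.
Expected counts for N = 524 under a 9:3:3:1 ratio (total parts = 16):
  yellow round: 524 × 9/16 = 294.75
  yellow wrinkled: 524 × 3/16 = 98.25
  green round: 524 × 3/16 = 98.25
  green wrinkled: 524 × 1/16 = 32.75
χ² = Σ (O − E)² / E
  yellow round: (327 − 294.75)² / 294.75 = 3.5286
  yellow wrinkled: (79 − 98.25)² / 98.25 = 3.7716
  green round: (89 − 98.25)² / 98.25 = 0.8709
  green wrinkled: (29 − 32.75)² / 32.75 = 0.4294
χ² = 3.5286 + 3.7716 + 0.8709 + 0.4294 = 8.6005 ≈ 8.601
Degrees of freedom = 4 − 1 = 3; critical value at α = 0.05 is 7.815.
Since 8.601 > 7.815, we reject the null hypothesis — the data do not fit the 9:3:3:1 ratio.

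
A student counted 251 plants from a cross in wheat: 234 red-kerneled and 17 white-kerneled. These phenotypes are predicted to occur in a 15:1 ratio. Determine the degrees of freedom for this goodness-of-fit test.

A goodness-of-fit test with 2 phenotype classes has df = 2 − 1 = 1.

1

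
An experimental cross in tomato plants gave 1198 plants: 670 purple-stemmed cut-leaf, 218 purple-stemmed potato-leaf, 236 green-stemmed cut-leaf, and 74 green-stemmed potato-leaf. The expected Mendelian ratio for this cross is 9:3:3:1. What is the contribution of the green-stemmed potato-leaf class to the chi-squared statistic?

The 9:3:3:1 ratio has 16 parts, so with N = 1198 the expected counts are:
  purple-stemmed cut-leaf: 1198 × 9/16 = 673.875
  purple-stemmed potato-leaf: 1198 × 3/16 = 224.625
  green-stemmed cut-leaf: 1198 × 3/16 = 224.625
  green-stemmed potato-leaf: 1198 × 1/16 = 74.875
Contribution of green-stemmed potato-leaf: (74 − 74.875)² / 74.875 = 0.0102

0.010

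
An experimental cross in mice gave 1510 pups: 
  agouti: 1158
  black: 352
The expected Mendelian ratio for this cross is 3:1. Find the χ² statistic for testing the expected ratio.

Under the 3:1 hypothesis (Σ ratio = 4, N = 1510):
  agouti: 1510 × 3/4 = 1132.5
  black: 1510 × 1/4 = 377.5
χ² = Σ (O − E)² / E
  agouti: (1158 − 1132.5)² / 1132.5 = 0.5742
  black: (352 − 377.5)² / 377.5 = 1.7225
χ² = 0.5742 + 1.7225 = 2.2967 ≈ 2.297

2.297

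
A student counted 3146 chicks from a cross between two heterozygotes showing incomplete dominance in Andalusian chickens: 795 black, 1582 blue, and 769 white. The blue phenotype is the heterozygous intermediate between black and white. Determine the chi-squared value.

0.533

With incomplete dominance, a heterozygote × heterozygote cross gives a 1:2:1 phenotypic ratio.
The 1:2:1 ratio has 4 parts, so with N = 3146 the expected counts are:
  black: 3146 × 1/4 = 786.5
  blue: 3146 × 2/4 = 1573
  white: 3146 × 1/4 = 786.5
χ² = Σ (O − E)² / E
  black: (795 − 786.5)² / 786.5 = 0.0919
  blue: (1582 − 1573)² / 1573 = 0.0515
  white: (769 − 786.5)² / 786.5 = 0.3894
χ² = 0.0919 + 0.0515 + 0.3894 = 0.5328 ≈ 0.533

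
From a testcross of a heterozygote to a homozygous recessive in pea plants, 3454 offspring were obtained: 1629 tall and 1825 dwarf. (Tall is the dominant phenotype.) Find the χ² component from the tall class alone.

5.561

A testcross of a heterozygote (Aa × aa) gives a 1:1 phenotypic ratio.
Under the 1:1 hypothesis (Σ ratio = 2, N = 3454):
  tall: 3454 × 1/2 = 1727
  dwarf: 3454 × 1/2 = 1727
Contribution of tall: (1629 − 1727)² / 1727 = 5.5611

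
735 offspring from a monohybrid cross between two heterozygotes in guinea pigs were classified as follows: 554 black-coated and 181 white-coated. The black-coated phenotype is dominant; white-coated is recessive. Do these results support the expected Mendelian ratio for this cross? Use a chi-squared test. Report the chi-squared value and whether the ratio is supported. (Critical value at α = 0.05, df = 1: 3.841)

0.055; consistent

For a monohybrid cross between heterozygotes with complete dominance, the expected phenotypic ratio is 3:1.
Expected counts for N = 735 under a 3:1 ratio (total parts = 4):
  black-coated: 735 × 3/4 = 551.25
  white-coated: 735 × 1/4 = 183.75
χ² = Σ (O − E)² / E
  black-coated: (554 − 551.25)² / 551.25 = 0.0137
  white-coated: (181 − 183.75)² / 183.75 = 0.0412
χ² = 0.0137 + 0.0412 = 0.0549 ≈ 0.055
Degrees of freedom = 2 − 1 = 1; critical value at α = 0.05 is 3.841.
Since 0.055 < 3.841, we fail to reject the null hypothesis — the data are consistent with the 3:1 ratio.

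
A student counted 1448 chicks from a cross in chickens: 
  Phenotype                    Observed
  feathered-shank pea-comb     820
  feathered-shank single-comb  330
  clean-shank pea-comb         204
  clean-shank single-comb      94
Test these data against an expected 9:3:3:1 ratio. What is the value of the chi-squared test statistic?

The 9:3:3:1 ratio has 16 parts, so with N = 1448 the expected counts are:
  feathered-shank pea-comb: 1448 × 9/16 = 814.5
  feathered-shank single-comb: 1448 × 3/16 = 271.5
  clean-shank pea-comb: 1448 × 3/16 = 271.5
  clean-shank single-comb: 1448 × 1/16 = 90.5
χ² = Σ (O − E)² / E
  feathered-shank pea-comb: (820 − 814.5)² / 814.5 = 0.0371
  feathered-shank single-comb: (330 − 271.5)² / 271.5 = 12.6050
  clean-shank pea-comb: (204 − 271.5)² / 271.5 = 16.7818
  clean-shank single-comb: (94 − 90.5)² / 90.5 = 0.1354
χ² = 0.0371 + 12.6050 + 16.7818 + 0.1354 = 29.5593 ≈ 29.559

29.559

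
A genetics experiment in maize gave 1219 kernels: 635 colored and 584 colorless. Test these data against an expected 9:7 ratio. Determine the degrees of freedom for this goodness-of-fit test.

A goodness-of-fit test with 2 phenotype classes has df = 2 − 1 = 1.

1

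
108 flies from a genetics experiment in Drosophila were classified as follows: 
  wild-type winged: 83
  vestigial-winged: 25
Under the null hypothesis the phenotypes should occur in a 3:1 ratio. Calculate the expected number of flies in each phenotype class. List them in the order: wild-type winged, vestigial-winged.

Total ratio parts = 4. Expected numbers out of 108:
  wild-type winged: 108 × 3/4 = 81
  vestigial-winged: 108 × 1/4 = 27

81, 27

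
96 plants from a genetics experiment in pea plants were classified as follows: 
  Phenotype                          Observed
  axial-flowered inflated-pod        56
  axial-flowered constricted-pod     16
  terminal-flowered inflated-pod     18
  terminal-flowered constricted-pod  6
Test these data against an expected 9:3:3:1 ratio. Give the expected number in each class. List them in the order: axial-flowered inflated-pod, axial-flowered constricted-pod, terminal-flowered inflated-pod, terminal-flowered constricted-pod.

54, 18, 18, 6

The 9:3:3:1 ratio has 16 parts, so with N = 96 the expected counts are:
  axial-flowered inflated-pod: 96 × 9/16 = 54
  axial-flowered constricted-pod: 96 × 3/16 = 18
  terminal-flowered inflated-pod: 96 × 3/16 = 18
  terminal-flowered constricted-pod: 96 × 1/16 = 6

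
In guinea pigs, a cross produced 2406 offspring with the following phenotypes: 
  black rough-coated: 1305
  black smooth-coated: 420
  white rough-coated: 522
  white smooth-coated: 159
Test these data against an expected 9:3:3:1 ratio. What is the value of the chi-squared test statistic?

15.506

Expected counts for N = 2406 under a 9:3:3:1 ratio (total parts = 16):
  black rough-coated: 2406 × 9/16 = 1353.375
  black smooth-coated: 2406 × 3/16 = 451.125
  white rough-coated: 2406 × 3/16 = 451.125
  white smooth-coated: 2406 × 1/16 = 150.375
χ² = Σ (O − E)² / E
  black rough-coated: (1305 − 1353.375)² / 1353.375 = 1.7291
  black smooth-coated: (420 − 451.125)² / 451.125 = 2.1474
  white rough-coated: (522 − 451.125)² / 451.125 = 11.1350
  white smooth-coated: (159 − 150.375)² / 150.375 = 0.4947
χ² = 1.7291 + 2.1474 + 11.1350 + 0.4947 = 15.5062 ≈ 15.506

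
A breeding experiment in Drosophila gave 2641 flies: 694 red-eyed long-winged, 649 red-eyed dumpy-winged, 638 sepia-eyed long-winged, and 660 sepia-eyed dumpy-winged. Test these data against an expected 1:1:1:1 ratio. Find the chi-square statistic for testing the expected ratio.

2.667

Total ratio parts = 4. Expected numbers out of 2641:
  red-eyed long-winged: 2641 × 1/4 = 660.25
  red-eyed dumpy-winged: 2641 × 1/4 = 660.25
  sepia-eyed long-winged: 2641 × 1/4 = 660.25
  sepia-eyed dumpy-winged: 2641 × 1/4 = 660.25
χ² = Σ (O − E)² / E
  red-eyed long-winged: (694 − 660.25)² / 660.25 = 1.7252
  red-eyed dumpy-winged: (649 − 660.25)² / 660.25 = 0.1917
  sepia-eyed long-winged: (638 − 660.25)² / 660.25 = 0.7498
  sepia-eyed dumpy-winged: (660 − 660.25)² / 660.25 = 0.0001
χ² = 1.7252 + 0.1917 + 0.7498 + 0.0001 = 2.6668 ≈ 2.667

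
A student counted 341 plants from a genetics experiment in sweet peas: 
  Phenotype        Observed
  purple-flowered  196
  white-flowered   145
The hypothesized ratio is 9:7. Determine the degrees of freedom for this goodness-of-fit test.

1

A goodness-of-fit test with 2 phenotype classes has df = 2 − 1 = 1.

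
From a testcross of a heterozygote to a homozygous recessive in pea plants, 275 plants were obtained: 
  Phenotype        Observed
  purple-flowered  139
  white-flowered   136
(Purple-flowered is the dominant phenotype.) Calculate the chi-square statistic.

0.033

A testcross of a heterozygote (Aa × aa) gives a 1:1 phenotypic ratio.
The 1:1 ratio has 2 parts, so with N = 275 the expected counts are:
  purple-flowered: 275 × 1/2 = 137.5
  white-flowered: 275 × 1/2 = 137.5
χ² = Σ (O − E)² / E
  purple-flowered: (139 − 137.5)² / 137.5 = 0.0164
  white-flowered: (136 − 137.5)² / 137.5 = 0.0164
χ² = 0.0164 + 0.0164 = 0.0328 ≈ 0.033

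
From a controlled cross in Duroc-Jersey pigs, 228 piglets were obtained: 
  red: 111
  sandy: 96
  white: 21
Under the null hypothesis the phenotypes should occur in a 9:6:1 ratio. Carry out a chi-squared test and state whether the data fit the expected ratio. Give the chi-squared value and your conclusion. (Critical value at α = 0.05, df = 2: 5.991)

6.807; not consistent

Total ratio parts = 16. Expected numbers out of 228:
  red: 228 × 9/16 = 128.25
  sandy: 228 × 6/16 = 85.5
  white: 228 × 1/16 = 14.25
χ² = Σ (O − E)² / E
  red: (111 − 128.25)² / 128.25 = 2.3202
  sandy: (96 − 85.5)² / 85.5 = 1.2895
  white: (21 − 14.25)² / 14.25 = 3.1974
χ² = 2.3202 + 1.2895 + 3.1974 = 6.8071 ≈ 6.807
Degrees of freedom = 3 − 1 = 2; critical value at α = 0.05 is 5.991.
Since 6.807 > 5.991, we reject the null hypothesis — the data do not fit the 9:6:1 ratio.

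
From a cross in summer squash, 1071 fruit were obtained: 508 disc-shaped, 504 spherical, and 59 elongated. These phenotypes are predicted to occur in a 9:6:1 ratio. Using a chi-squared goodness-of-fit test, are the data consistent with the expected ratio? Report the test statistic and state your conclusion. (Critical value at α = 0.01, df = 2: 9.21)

41.841; not consistent

Expected counts for N = 1071 under a 9:6:1 ratio (total parts = 16):
  disc-shaped: 1071 × 9/16 = 602.4375
  spherical: 1071 × 6/16 = 401.625
  elongated: 1071 × 1/16 = 66.9375
χ² = Σ (O − E)² / E
  disc-shaped: (508 − 602.4375)² / 602.4375 = 14.8039
  spherical: (504 − 401.625)² / 401.625 = 26.0956
  elongated: (59 − 66.9375)² / 66.9375 = 0.9412
χ² = 14.8039 + 26.0956 + 0.9412 = 41.8407 ≈ 41.841
Degrees of freedom = 3 − 1 = 2; critical value at α = 0.01 is 9.21.
Since 41.841 > 9.21, we reject the null hypothesis — the data do not fit the 9:6:1 ratio.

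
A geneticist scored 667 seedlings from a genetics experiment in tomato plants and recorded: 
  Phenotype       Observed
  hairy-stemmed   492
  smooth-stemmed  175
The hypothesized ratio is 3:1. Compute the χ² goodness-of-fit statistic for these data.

0.544

Total ratio parts = 4. Expected numbers out of 667:
  hairy-stemmed: 667 × 3/4 = 500.25
  smooth-stemmed: 667 × 1/4 = 166.75
χ² = Σ (O − E)² / E
  hairy-stemmed: (492 − 500.25)² / 500.25 = 0.1361
  smooth-stemmed: (175 − 166.75)² / 166.75 = 0.4082
χ² = 0.1361 + 0.4082 = 0.5443 ≈ 0.544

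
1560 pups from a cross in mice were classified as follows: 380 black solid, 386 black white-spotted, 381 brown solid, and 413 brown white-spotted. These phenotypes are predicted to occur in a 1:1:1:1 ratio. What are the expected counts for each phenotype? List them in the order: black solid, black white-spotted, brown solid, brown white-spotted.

Expected counts for N = 1560 under a 1:1:1:1 ratio (total parts = 4):
  black solid: 1560 × 1/4 = 390
  black white-spotted: 1560 × 1/4 = 390
  brown solid: 1560 × 1/4 = 390
  brown white-spotted: 1560 × 1/4 = 390

390, 390, 390, 390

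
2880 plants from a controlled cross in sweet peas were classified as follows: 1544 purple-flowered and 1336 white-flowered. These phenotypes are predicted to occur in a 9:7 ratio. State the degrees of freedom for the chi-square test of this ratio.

A goodness-of-fit test with 2 phenotype classes has df = 2 − 1 = 1.

1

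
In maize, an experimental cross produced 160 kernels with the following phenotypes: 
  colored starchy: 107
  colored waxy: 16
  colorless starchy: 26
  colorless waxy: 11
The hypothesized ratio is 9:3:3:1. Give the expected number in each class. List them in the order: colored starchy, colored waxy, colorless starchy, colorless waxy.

Under the 9:3:3:1 hypothesis (Σ ratio = 16, N = 160):
  colored starchy: 160 × 9/16 = 90
  colored waxy: 160 × 3/16 = 30
  colorless starchy: 160 × 3/16 = 30
  colorless waxy: 160 × 1/16 = 10

90, 30, 30, 10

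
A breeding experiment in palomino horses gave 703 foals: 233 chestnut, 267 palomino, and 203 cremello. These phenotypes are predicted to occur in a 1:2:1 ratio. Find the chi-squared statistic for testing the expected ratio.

43.188

Under the 1:2:1 hypothesis (Σ ratio = 4, N = 703):
  chestnut: 703 × 1/4 = 175.75
  palomino: 703 × 2/4 = 351.5
  cremello: 703 × 1/4 = 175.75
χ² = Σ (O − E)² / E
  chestnut: (233 − 175.75)² / 175.75 = 18.6490
  palomino: (267 − 351.5)² / 351.5 = 20.3137
  cremello: (203 − 175.75)² / 175.75 = 4.2251
χ² = 18.6490 + 20.3137 + 4.2251 = 43.1878 ≈ 43.188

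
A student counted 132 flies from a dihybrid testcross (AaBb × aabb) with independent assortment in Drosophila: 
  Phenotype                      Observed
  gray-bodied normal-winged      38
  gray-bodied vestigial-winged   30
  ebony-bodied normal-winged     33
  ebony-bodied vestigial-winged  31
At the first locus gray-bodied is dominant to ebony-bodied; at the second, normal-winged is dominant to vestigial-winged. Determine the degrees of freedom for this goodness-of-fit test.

A dihybrid testcross with independent assortment gives a 1:1:1:1 ratio.
A goodness-of-fit test with 4 phenotype classes has df = 4 − 1 = 3.

3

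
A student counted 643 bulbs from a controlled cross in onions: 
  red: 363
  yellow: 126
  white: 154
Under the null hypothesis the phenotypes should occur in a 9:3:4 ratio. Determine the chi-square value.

0.533

The 9:3:4 ratio has 16 parts, so with N = 643 the expected counts are:
  red: 643 × 9/16 = 361.6875
  yellow: 643 × 3/16 = 120.5625
  white: 643 × 4/16 = 160.75
χ² = Σ (O − E)² / E
  red: (363 − 361.6875)² / 361.6875 = 0.0048
  yellow: (126 − 120.5625)² / 120.5625 = 0.2452
  white: (154 − 160.75)² / 160.75 = 0.2834
χ² = 0.0048 + 0.2452 + 0.2834 = 0.5334 ≈ 0.533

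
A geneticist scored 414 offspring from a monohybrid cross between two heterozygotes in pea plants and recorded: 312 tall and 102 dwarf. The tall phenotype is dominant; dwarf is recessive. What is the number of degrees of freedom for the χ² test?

For a monohybrid cross between heterozygotes with complete dominance, the expected phenotypic ratio is 3:1.
A goodness-of-fit test with 2 phenotype classes has df = 2 − 1 = 1.

1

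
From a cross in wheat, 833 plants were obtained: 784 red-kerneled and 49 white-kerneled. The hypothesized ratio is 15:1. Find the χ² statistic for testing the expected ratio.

0.192

Total ratio parts = 16. Expected numbers out of 833:
  red-kerneled: 833 × 15/16 = 780.9375
  white-kerneled: 833 × 1/16 = 52.0625
χ² = Σ (O − E)² / E
  red-kerneled: (784 − 780.9375)² / 780.9375 = 0.0120
  white-kerneled: (49 − 52.0625)² / 52.0625 = 0.1801
χ² = 0.0120 + 0.1801 = 0.1921 ≈ 0.192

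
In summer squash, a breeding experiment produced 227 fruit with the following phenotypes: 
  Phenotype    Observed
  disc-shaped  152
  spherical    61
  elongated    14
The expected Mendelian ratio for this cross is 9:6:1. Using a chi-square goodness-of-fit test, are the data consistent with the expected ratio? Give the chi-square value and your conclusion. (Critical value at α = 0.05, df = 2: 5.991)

11.469; not consistent

The 9:6:1 ratio has 16 parts, so with N = 227 the expected counts are:
  disc-shaped: 227 × 9/16 = 127.6875
  spherical: 227 × 6/16 = 85.125
  elongated: 227 × 1/16 = 14.1875
χ² = Σ (O − E)² / E
  disc-shaped: (152 − 127.6875)² / 127.6875 = 4.6293
  spherical: (61 − 85.125)² / 85.125 = 6.8372
  elongated: (14 − 14.1875)² / 14.1875 = 0.0025
χ² = 4.6293 + 6.8372 + 0.0025 = 11.469
Degrees of freedom = 3 − 1 = 2; critical value at α = 0.05 is 5.991.
Since 11.469 > 5.991, we reject the null hypothesis — the data do not fit the 9:6:1 ratio.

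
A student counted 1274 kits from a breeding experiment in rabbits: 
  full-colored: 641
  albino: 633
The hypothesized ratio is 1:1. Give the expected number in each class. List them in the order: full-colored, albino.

Under the 1:1 hypothesis (Σ ratio = 2, N = 1274):
  full-colored: 1274 × 1/2 = 637
  albino: 1274 × 1/2 = 637

637, 637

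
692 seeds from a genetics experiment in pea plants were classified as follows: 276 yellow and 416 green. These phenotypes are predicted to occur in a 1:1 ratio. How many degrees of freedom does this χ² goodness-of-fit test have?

A goodness-of-fit test with 2 phenotype classes has df = 2 − 1 = 1.

1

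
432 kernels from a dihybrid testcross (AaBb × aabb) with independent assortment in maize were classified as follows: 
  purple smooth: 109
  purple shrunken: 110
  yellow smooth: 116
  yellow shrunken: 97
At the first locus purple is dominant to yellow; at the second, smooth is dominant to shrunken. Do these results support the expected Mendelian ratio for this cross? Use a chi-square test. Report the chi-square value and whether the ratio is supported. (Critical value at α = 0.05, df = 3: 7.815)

1.759; consistent

A dihybrid testcross with independent assortment gives a 1:1:1:1 ratio.
Expected counts for N = 432 under a 1:1:1:1 ratio (total parts = 4):
  purple smooth: 432 × 1/4 = 108
  purple shrunken: 432 × 1/4 = 108
  yellow smooth: 432 × 1/4 = 108
  yellow shrunken: 432 × 1/4 = 108
χ² = Σ (O − E)² / E
  purple smooth: (109 − 108)² / 108 = 0.0093
  purple shrunken: (110 − 108)² / 108 = 0.0370
  yellow smooth: (116 − 108)² / 108 = 0.5926
  yellow shrunken: (97 − 108)² / 108 = 1.1204
χ² = 0.0093 + 0.0370 + 0.5926 + 1.1204 = 1.7593 ≈ 1.759
Degrees of freedom = 4 − 1 = 3; critical value at α = 0.05 is 7.815.
Since 1.759 < 7.815, we fail to reject the null hypothesis — the data are consistent with the 1:1:1:1 ratio.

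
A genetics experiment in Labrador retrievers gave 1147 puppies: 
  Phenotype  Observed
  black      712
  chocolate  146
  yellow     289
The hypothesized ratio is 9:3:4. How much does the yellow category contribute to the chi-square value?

Under the 9:3:4 hypothesis (Σ ratio = 16, N = 1147):
  black: 1147 × 9/16 = 645.1875
  chocolate: 1147 × 3/16 = 215.0625
  yellow: 1147 × 4/16 = 286.75
Contribution of yellow: (289 − 286.75)² / 286.75 = 0.0177

0.018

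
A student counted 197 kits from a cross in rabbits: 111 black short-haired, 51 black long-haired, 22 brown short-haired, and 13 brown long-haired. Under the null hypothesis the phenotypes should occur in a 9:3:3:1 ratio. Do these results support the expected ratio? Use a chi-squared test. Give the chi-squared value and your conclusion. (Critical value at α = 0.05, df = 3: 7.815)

11.433; not consistent

Total ratio parts = 16. Expected numbers out of 197:
  black short-haired: 197 × 9/16 = 110.8125
  black long-haired: 197 × 3/16 = 36.9375
  brown short-haired: 197 × 3/16 = 36.9375
  brown long-haired: 197 × 1/16 = 12.3125
χ² = Σ (O − E)² / E
  black short-haired: (111 − 110.8125)² / 110.8125 = 0.0003
  black long-haired: (51 − 36.9375)² / 36.9375 = 5.3537
  brown short-haired: (22 − 36.9375)² / 36.9375 = 6.0407
  brown long-haired: (13 − 12.3125)² / 12.3125 = 0.0384
χ² = 0.0003 + 5.3537 + 6.0407 + 0.0384 = 11.4331 ≈ 11.433
Degrees of freedom = 4 − 1 = 3; critical value at α = 0.05 is 7.815.
Since 11.433 > 7.815, we reject the null hypothesis — the data do not fit the 9:3:3:1 ratio.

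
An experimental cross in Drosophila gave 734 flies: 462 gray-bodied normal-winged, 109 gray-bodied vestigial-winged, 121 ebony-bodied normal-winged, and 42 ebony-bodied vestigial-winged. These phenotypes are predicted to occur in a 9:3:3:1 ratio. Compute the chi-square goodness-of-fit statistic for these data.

Under the 9:3:3:1 hypothesis (Σ ratio = 16, N = 734):
  gray-bodied normal-winged: 734 × 9/16 = 412.875
  gray-bodied vestigial-winged: 734 × 3/16 = 137.625
  ebony-bodied normal-winged: 734 × 3/16 = 137.625
  ebony-bodied vestigial-winged: 734 × 1/16 = 45.875
χ² = Σ (O − E)² / E
  gray-bodied normal-winged: (462 − 412.875)² / 412.875 = 5.8450
  gray-bodied vestigial-winged: (109 − 137.625)² / 137.625 = 5.9538
  ebony-bodied normal-winged: (121 − 137.625)² / 137.625 = 2.0083
  ebony-bodied vestigial-winged: (42 − 45.875)² / 45.875 = 0.3273
χ² = 5.8450 + 5.9538 + 2.0083 + 0.3273 = 14.1344 ≈ 14.134

14.134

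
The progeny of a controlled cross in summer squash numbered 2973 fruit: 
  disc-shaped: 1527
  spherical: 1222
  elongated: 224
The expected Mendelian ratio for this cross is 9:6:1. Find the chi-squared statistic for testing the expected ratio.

30.768

Expected counts for N = 2973 under a 9:6:1 ratio (total parts = 16):
  disc-shaped: 2973 × 9/16 = 1672.3125
  spherical: 2973 × 6/16 = 1114.875
  elongated: 2973 × 1/16 = 185.8125
χ² = Σ (O − E)² / E
  disc-shaped: (1527 − 1672.3125)² / 1672.3125 = 12.6267
  spherical: (1222 − 1114.875)² / 1114.875 = 10.2933
  elongated: (224 − 185.8125)² / 185.8125 = 7.8482
χ² = 12.6267 + 10.2933 + 7.8482 = 30.7682 ≈ 30.768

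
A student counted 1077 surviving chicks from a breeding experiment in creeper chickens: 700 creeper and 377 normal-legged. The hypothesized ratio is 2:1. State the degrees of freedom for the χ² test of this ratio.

A goodness-of-fit test with 2 phenotype classes has df = 2 − 1 = 1.

1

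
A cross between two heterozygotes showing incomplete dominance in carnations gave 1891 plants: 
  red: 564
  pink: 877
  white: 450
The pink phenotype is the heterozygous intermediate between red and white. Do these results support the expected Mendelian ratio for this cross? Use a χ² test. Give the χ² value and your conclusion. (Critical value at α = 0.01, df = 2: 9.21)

With incomplete dominance, a heterozygote × heterozygote cross gives a 1:2:1 phenotypic ratio.
Expected counts for N = 1891 under a 1:2:1 ratio (total parts = 4):
  red: 1891 × 1/4 = 472.75
  pink: 1891 × 2/4 = 945.5
  white: 1891 × 1/4 = 472.75
χ² = Σ (O − E)² / E
  red: (564 − 472.75)² / 472.75 = 17.6130
  pink: (877 − 945.5)² / 945.5 = 4.9627
  white: (450 − 472.75)² / 472.75 = 1.0948
χ² = 17.6130 + 4.9627 + 1.0948 = 23.6705 ≈ 23.671
Degrees of freedom = 3 − 1 = 2; critical value at α = 0.01 is 9.21.
Since 23.671 > 9.21, we reject the null hypothesis — the data do not fit the 1:2:1 ratio.

23.671; not consistent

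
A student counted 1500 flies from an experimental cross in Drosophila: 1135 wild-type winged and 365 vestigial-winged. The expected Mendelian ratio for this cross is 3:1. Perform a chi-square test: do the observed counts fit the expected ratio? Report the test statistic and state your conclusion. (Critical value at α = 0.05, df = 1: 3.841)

0.356; consistent

Under the 3:1 hypothesis (Σ ratio = 4, N = 1500):
  wild-type winged: 1500 × 3/4 = 1125
  vestigial-winged: 1500 × 1/4 = 375
χ² = Σ (O − E)² / E
  wild-type winged: (1135 − 1125)² / 1125 = 0.0889
  vestigial-winged: (365 − 375)² / 375 = 0.2667
χ² = 0.0889 + 0.2667 = 0.3556 ≈ 0.356
Degrees of freedom = 2 − 1 = 1; critical value at α = 0.05 is 3.841.
Since 0.356 < 3.841, we fail to reject the null hypothesis — the data are consistent with the 3:1 ratio.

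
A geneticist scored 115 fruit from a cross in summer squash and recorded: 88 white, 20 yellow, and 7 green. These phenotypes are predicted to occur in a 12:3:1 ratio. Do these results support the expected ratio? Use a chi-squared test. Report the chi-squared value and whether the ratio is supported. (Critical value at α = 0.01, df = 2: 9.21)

0.154; consistent

Expected counts for N = 115 under a 12:3:1 ratio (total parts = 16):
  white: 115 × 12/16 = 86.25
  yellow: 115 × 3/16 = 21.5625
  green: 115 × 1/16 = 7.1875
χ² = Σ (O − E)² / E
  white: (88 − 86.25)² / 86.25 = 0.0355
  yellow: (20 − 21.5625)² / 21.5625 = 0.1132
  green: (7 − 7.1875)² / 7.1875 = 0.0049
χ² = 0.0355 + 0.1132 + 0.0049 = 0.1536 ≈ 0.154
Degrees of freedom = 3 − 1 = 2; critical value at α = 0.01 is 9.21.
Since 0.154 < 9.21, we fail to reject the null hypothesis — the data are consistent with the 12:3:1 ratio.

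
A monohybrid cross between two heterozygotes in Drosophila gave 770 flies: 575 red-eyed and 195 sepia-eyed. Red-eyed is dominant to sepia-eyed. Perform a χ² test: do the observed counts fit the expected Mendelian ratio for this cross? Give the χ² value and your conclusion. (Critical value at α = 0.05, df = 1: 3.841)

0.043; consistent

For a monohybrid cross between heterozygotes with complete dominance, the expected phenotypic ratio is 3:1.
Expected counts for N = 770 under a 3:1 ratio (total parts = 4):
  red-eyed: 770 × 3/4 = 577.5
  sepia-eyed: 770 × 1/4 = 192.5
χ² = Σ (O − E)² / E
  red-eyed: (575 − 577.5)² / 577.5 = 0.0108
  sepia-eyed: (195 − 192.5)² / 192.5 = 0.0325
χ² = 0.0108 + 0.0325 = 0.0433 ≈ 0.043
Degrees of freedom = 2 − 1 = 1; critical value at α = 0.05 is 3.841.
Since 0.043 < 3.841, we fail to reject the null hypothesis — the data are consistent with the 3:1 ratio.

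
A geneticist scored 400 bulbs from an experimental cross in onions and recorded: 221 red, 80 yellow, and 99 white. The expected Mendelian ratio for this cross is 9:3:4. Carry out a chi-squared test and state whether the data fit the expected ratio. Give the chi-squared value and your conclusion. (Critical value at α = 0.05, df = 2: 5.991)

0.414; consistent

Total ratio parts = 16. Expected numbers out of 400:
  red: 400 × 9/16 = 225
  yellow: 400 × 3/16 = 75
  white: 400 × 4/16 = 100
χ² = Σ (O − E)² / E
  red: (221 − 225)² / 225 = 0.0711
  yellow: (80 − 75)² / 75 = 0.3333
  white: (99 − 100)² / 100 = 0.0100
χ² = 0.0711 + 0.3333 + 0.0100 = 0.4144 ≈ 0.414
Degrees of freedom = 3 − 1 = 2; critical value at α = 0.05 is 5.991.
Since 0.414 < 5.991, we fail to reject the null hypothesis — the data are consistent with the 9:3:4 ratio.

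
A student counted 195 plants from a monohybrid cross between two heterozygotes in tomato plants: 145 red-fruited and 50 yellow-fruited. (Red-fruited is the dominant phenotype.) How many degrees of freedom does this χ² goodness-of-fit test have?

1

For a monohybrid cross between heterozygotes with complete dominance, the expected phenotypic ratio is 3:1.
A goodness-of-fit test with 2 phenotype classes has df = 2 − 1 = 1.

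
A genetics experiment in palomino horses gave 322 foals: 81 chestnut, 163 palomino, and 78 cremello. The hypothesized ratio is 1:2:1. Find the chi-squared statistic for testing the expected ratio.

0.106

Total ratio parts = 4. Expected numbers out of 322:
  chestnut: 322 × 1/4 = 80.5
  palomino: 322 × 2/4 = 161
  cremello: 322 × 1/4 = 80.5
χ² = Σ (O − E)² / E
  chestnut: (81 − 80.5)² / 80.5 = 0.0031
  palomino: (163 − 161)² / 161 = 0.0248
  cremello: (78 − 80.5)² / 80.5 = 0.0776
χ² = 0.0031 + 0.0248 + 0.0776 = 0.1055 ≈ 0.106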